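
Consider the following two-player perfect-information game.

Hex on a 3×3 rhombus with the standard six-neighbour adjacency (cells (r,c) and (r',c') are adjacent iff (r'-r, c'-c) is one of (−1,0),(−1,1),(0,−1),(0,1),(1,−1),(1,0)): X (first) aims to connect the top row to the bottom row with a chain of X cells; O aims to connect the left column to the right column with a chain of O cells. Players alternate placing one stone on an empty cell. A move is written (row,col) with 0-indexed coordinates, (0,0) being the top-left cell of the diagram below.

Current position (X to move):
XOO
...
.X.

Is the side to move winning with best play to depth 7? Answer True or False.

ply 1, X at XOO/.../.X. | (1,0)=+1→XOO/X../.X.*; (1,1)=-1→XOO/.X./.X.; (1,2)=-1→XOO/..X/.X.; (2,0)=-1→XOO/.../XX.; (2,2)=-1→XOO/.../.XX
ply 2, O at XOO/X../.X. | (1,1)=-1→XOO/XO./.X.*; (1,2)=-1→XOO/X.O/.X.; (2,0)=-1→XOO/X../OX.; (2,2)=-1→XOO/X../.XO
ply 3, X at XOO/XO./.X. | (1,2)=-1→XOO/XOX/.X.; (2,0)=+1→XOO/XO./XX.*; (2,2)=-1→XOO/XO./.XX
ply 4: XOO/XO./XX. is terminal -1 (O); from XOO/.../.X. depth 7

X winning at [XOO/.../.X.]: True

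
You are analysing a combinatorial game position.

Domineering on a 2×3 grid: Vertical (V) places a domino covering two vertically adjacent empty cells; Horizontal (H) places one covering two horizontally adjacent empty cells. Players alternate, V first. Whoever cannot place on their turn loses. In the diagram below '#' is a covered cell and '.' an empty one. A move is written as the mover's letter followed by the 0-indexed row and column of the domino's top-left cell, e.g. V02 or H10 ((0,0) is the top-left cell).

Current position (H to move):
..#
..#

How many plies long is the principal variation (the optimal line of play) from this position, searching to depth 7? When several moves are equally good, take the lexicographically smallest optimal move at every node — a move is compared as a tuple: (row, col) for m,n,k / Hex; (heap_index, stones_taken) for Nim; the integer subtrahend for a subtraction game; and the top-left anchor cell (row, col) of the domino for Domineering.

p1 H@[..#/..#]: H00[###/..#]+1* H10[..#/###]+1
p2 V@[###/..#] terminal -1; root [..#/..#] d7

PV length from [..#/..#]: 1 ply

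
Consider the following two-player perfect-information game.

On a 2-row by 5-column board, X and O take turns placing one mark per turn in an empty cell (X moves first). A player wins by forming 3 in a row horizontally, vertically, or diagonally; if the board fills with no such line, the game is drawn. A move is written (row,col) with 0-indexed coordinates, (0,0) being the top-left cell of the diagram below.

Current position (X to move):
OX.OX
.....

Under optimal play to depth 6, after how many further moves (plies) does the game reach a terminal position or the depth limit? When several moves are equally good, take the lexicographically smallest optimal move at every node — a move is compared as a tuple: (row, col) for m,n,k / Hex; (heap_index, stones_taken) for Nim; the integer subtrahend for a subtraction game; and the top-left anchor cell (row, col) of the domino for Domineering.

PV length from [OX.OX/.....]: 6 plies

p1 X@[OX.OX/.....]: (0,2)[OXXOX/.....]+0* (1,0)[OX.OX/X....]+0 (1,1)[OX.OX/.X...]+0 (1,2)[OX.OX/..X..]+0 (1,3)[OX.OX/...X.]+0 (1,4)[OX.OX/....X]+0
p2 O@[OXXOX/.....]: (1,0)[OXXOX/O....]+0* (1,1)[OXXOX/.O...]+0 (1,2)[OXXOX/..O..]+0 (1,3)[OXXOX/...O.]+0 (1,4)[OXXOX/....O]+0
p3 X@[OXXOX/O....]: (1,1)[OXXOX/OX...]+0* (1,2)[OXXOX/O.X..]+0 (1,3)[OXXOX/O..X.]+0 (1,4)[OXXOX/O...X]+0
p4 O@[OXXOX/OX...]: (1,2)[OXXOX/OXO..]+0* (1,3)[OXXOX/OX.O.]+0 (1,4)[OXXOX/OX..O]+0
p5 X@[OXXOX/OXO..]: (1,3)[OXXOX/OXOX.]+0* (1,4)[OXXOX/OXO.X]+0
p6 O@[OXXOX/OXOX.]: (1,4)[OXXOX/OXOXO]+0*
p7 X@[OXXOX/OXOXO] terminal +0; root [OX.OX/.....] d6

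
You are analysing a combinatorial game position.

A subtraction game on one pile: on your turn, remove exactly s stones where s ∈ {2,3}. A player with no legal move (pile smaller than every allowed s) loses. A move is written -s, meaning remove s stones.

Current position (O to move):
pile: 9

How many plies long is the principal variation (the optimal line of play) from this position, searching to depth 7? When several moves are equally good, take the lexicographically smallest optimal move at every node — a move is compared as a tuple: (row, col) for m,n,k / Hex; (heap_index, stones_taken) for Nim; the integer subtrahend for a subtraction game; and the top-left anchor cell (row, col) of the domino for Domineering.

ply 1, O at 9 | -2=-1→7; -3=+1→6*
ply 2, X at 6 | -2=-1→4*; -3=-1→3
ply 3, O at 4 | -2=-1→2; -3=+1→1*
ply 4: 1 is terminal -1 (X); from 9 depth 7

PV length from [9]: 3 plies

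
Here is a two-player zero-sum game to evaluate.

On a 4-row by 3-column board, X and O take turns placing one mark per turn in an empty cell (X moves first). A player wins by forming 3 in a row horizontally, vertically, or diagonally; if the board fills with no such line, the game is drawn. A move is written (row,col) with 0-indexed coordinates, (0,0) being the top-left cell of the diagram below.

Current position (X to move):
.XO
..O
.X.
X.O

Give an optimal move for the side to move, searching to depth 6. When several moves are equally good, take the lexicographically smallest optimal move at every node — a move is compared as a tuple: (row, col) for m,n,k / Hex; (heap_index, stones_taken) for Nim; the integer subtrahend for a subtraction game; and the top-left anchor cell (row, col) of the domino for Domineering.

X's best at [.XO/..O/.X./X.O]: (1,1)

p1 X@[.XO/..O/.X./X.O]: (0,0)[XXO/..O/.X./X.O]-1 (1,0)[.XO/X.O/.X./X.O]-1 (1,1)[.XO/.XO/.X./X.O]+1* (2,0)[.XO/..O/XX./X.O]-1 (2,2)[.XO/..O/.XX/X.O]+1 (3,1)[.XO/..O/.X./XXO]-1
p2 O@[.XO/.XO/.X./X.O] terminal -1; root [.XO/..O/.X./X.O] d6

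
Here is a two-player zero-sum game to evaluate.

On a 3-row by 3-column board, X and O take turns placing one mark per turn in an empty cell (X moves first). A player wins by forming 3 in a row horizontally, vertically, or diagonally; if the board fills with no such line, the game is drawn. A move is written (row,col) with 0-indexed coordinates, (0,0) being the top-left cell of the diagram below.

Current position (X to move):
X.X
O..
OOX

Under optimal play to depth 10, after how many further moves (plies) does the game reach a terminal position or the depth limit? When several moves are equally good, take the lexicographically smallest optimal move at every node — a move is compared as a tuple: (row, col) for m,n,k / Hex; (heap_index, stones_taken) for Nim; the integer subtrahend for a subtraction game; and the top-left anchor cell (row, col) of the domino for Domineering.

PV length from [X.X/O../OOX]: 1 ply

p1 X@[X.X/O../OOX]: (0,1)[XXX/O../OOX]+1* (1,1)[X.X/OX./OOX]+1 (1,2)[X.X/O.X/OOX]+1
p2 O@[XXX/O../OOX] terminal -1; root [X.X/O../OOX] d10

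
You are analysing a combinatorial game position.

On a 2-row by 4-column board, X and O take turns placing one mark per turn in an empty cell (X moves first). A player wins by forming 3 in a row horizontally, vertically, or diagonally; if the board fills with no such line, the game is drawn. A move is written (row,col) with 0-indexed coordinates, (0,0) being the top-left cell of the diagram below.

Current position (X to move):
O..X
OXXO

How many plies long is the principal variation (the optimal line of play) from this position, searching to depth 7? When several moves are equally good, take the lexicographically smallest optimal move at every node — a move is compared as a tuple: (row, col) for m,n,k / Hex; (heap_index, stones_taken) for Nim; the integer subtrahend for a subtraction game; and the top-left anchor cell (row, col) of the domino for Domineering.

PV length from [O..X/OXXO]: 2 plies

p1 X@[O..X/OXXO]: (0,1)[OX.X/OXXO]+0* (0,2)[O.XX/OXXO]+0
p2 O@[OX.X/OXXO]: (0,2)[OXOX/OXXO]+0*
p3 X@[OXOX/OXXO] terminal +0; root [O..X/OXXO] d7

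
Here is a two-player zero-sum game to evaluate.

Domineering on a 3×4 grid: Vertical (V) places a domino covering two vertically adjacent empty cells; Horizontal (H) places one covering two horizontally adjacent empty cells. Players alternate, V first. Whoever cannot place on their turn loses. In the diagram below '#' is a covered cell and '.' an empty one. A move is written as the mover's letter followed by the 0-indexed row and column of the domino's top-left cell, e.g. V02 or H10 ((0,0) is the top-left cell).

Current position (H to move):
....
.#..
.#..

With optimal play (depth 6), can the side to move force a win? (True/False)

H winning at [..../.#../.#..]: True

[..../.#../.#..] H move#1: H00:-1/##../.#../.#.., H01:-1/.##./.#../.#.., H02:-1/..##/.#../.#.., H12:+1/..../.###/.#..*, H22:-1/..../.#../.###
[..../.###/.#..] V move#2: V00:-1/#.../####/.#..*, V10:-1/..../####/##..
[#.../####/.#..] H move#3: H01:+1/###./####/.#..*, H02:+1/#.##/####/.#.., H22:+1/#.../####/.###
[###./####/.#..] end (terminal -1, V#4); searched ..../.#../.#.. to 6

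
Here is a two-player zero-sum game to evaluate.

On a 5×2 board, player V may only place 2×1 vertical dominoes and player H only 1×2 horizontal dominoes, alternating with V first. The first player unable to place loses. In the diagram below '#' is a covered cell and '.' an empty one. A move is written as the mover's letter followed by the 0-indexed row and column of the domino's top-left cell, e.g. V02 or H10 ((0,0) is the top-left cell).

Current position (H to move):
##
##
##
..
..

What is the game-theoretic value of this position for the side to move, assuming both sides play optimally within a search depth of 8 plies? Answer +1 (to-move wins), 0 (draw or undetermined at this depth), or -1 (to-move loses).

value(##/##/##/../.., H) = +1

ply 1, H at ##/##/##/../.. | H30=+1→##/##/##/##/..*; H40=+1→##/##/##/../##
ply 2: ##/##/##/##/.. is terminal -1 (V); from ##/##/##/../.. depth 8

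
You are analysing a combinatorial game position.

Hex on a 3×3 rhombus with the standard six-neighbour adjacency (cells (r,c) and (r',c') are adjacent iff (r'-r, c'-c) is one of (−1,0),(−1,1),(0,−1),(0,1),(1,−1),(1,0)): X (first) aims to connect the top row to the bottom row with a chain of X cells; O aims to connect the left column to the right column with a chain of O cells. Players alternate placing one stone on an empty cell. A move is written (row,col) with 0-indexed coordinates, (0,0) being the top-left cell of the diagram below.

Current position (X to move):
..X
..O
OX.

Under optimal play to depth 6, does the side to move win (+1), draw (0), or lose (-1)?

ply 1, X at ..X/..O/OX. | (0,0)=-1→X.X/..O/OX.; (0,1)=-1→.XX/..O/OX.; (1,0)=-1→..X/X.O/OX.; (1,1)=+1→..X/.XO/OX.*; (2,2)=-1→..X/..O/OXX
ply 2: ..X/.XO/OX. is terminal -1 (O); from ..X/..O/OX. depth 6

value(..X/..O/OX., X) = +1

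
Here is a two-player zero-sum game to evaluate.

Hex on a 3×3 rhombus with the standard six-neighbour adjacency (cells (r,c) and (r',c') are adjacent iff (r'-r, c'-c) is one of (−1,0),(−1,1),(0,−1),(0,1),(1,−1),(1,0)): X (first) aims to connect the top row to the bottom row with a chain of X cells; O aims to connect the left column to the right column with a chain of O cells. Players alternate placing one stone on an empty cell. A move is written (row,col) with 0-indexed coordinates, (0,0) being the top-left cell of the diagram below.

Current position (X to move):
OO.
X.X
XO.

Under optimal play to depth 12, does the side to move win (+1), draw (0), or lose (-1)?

value(OO./X.X/XO., X) = +1

p1 X@[OO./X.X/XO.]: (0,2)[OOX/X.X/XO.]+1* (1,1)[OO./XXX/XO.]-1 (2,2)[OO./X.X/XOX]-1
p2 O@[OOX/X.X/XO.]: (1,1)[OOX/XOX/XO.]-1* (2,2)[OOX/X.X/XOO]-1
p3 X@[OOX/XOX/XO.]: (2,2)[OOX/XOX/XOX]+1*
p4 O@[OOX/XOX/XOX] terminal -1; root [OO./X.X/XO.] d12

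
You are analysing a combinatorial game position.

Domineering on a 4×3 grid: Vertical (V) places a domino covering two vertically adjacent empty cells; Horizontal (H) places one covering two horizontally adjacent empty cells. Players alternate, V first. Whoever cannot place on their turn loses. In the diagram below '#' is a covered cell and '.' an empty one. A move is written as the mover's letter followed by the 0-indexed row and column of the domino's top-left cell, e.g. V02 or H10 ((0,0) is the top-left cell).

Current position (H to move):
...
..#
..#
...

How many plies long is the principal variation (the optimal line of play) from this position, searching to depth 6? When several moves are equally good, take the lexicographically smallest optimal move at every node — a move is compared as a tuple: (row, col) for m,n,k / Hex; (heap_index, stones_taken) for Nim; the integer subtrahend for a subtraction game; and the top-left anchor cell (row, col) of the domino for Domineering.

PV length from [.../..#/..#/...]: 4 plies

[.../..#/..#/...] H move#1: H00:-1/##./..#/..#/...*, H01:-1/.##/..#/..#/..., H10:-1/.../###/..#/..., H20:-1/.../..#/###/..., H30:-1/.../..#/..#/##., H31:-1/.../..#/..#/.##
[##./..#/..#/...] V move#2: V10:+1/##./#.#/#.#/...*, V11:+1/##./.##/.##/..., V20:+1/##./..#/#.#/#.., V21:+1/##./..#/.##/.#.
[##./#.#/#.#/...] H move#3: H30:-1/##./#.#/#.#/##.*, H31:-1/##./#.#/#.#/.##
[##./#.#/#.#/##.] V move#4: V11:+1/##./###/###/##.*
[##./###/###/##.] end (terminal -1, H#5); searched .../..#/..#/... to 6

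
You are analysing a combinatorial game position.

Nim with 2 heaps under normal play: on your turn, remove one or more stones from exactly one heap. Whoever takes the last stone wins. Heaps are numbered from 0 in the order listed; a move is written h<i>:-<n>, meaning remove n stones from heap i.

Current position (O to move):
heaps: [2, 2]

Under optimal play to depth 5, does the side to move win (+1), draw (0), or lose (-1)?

[(2,2)] O move#1: h0:-1:-1/(1,2)*, h0:-2:-1/(0,2), h1:-1:-1/(2,1), h1:-2:-1/(2,0)
[(1,2)] X move#2: h0:-1:-1/(0,2), h1:-1:+1/(1,1)*, h1:-2:-1/(1,0)
[(1,1)] O move#3: h0:-1:-1/(0,1)*, h1:-1:-1/(1,0)
[(0,1)] X move#4: h1:-1:+1/(0,0)*
[(0,0)] end (terminal -1, O#5); searched (2,2) to 5

value((2,2), O) = -1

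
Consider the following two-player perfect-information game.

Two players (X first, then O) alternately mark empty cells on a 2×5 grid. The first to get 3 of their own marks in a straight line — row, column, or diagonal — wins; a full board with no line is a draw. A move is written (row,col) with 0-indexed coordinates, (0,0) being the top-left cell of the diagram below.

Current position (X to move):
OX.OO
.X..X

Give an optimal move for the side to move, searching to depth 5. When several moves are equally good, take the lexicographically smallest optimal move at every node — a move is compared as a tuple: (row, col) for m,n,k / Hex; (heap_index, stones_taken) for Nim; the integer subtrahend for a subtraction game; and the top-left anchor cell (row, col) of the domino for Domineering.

p1 X@[OX.OO/.X..X]: (0,2)[OXXOO/.X..X]+0* (1,0)[OX.OO/XX..X]-1 (1,2)[OX.OO/.XX.X]-1 (1,3)[OX.OO/.X.XX]-1
p2 O@[OXXOO/.X..X]: (1,0)[OXXOO/OX..X]+0* (1,2)[OXXOO/.XO.X]+0 (1,3)[OXXOO/.X.OX]+0
p3 X@[OXXOO/OX..X]: (1,2)[OXXOO/OXX.X]+0* (1,3)[OXXOO/OX.XX]+0
p4 O@[OXXOO/OXX.X]: (1,3)[OXXOO/OXXOX]+0*
p5 X@[OXXOO/OXXOX] terminal +0; root [OX.OO/.X..X] d5

X's best at [OX.OO/.X..X]: (0,2)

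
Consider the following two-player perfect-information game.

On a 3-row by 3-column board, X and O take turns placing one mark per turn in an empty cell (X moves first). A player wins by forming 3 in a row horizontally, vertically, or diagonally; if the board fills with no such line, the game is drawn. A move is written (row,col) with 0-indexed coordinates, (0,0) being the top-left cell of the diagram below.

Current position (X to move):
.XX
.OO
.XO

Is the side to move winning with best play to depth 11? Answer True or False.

X winning at [.XX/.OO/.XO]: True

ply 1, X at .XX/.OO/.XO | (0,0)=+1→XXX/.OO/.XO*; (1,0)=-1→.XX/XOO/.XO; (2,0)=-1→.XX/.OO/XXO
ply 2: XXX/.OO/.XO is terminal -1 (O); from .XX/.OO/.XO depth 11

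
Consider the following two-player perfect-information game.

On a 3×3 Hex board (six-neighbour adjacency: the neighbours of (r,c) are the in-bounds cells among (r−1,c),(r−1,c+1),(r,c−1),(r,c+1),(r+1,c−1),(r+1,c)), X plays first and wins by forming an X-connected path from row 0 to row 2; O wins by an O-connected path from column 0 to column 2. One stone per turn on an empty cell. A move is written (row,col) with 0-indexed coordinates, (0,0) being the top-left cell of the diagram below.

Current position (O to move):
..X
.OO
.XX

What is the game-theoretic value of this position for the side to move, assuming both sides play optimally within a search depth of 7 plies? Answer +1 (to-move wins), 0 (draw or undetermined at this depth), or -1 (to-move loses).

p1 O@[..X/.OO/.XX]: (0,0)[O.X/.OO/.XX]+1* (0,1)[.OX/.OO/.XX]+1 (1,0)[..X/OOO/.XX]+1 (2,0)[..X/.OO/OXX]+1
p2 X@[O.X/.OO/.XX]: (0,1)[OXX/.OO/.XX]-1* (1,0)[O.X/XOO/.XX]-1 (2,0)[O.X/.OO/XXX]-1
p3 O@[OXX/.OO/.XX]: (1,0)[OXX/OOO/.XX]+1* (2,0)[OXX/.OO/OXX]+1
p4 X@[OXX/OOO/.XX] terminal -1; root [..X/.OO/.XX] d7

value(..X/.OO/.XX, O) = +1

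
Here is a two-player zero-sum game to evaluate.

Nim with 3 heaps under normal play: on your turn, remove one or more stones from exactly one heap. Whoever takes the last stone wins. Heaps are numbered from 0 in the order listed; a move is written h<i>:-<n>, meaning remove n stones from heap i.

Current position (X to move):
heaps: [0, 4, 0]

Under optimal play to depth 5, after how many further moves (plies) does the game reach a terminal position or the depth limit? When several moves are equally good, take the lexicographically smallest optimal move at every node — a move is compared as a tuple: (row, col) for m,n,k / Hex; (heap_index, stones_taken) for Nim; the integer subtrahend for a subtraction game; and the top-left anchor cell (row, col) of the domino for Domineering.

PV length from [(0,4,0)]: 1 ply

[(0,4,0)] X move#1: h1:-1:-1/(0,3,0), h1:-2:-1/(0,2,0), h1:-3:-1/(0,1,0), h1:-4:+1/(0,0,0)*
[(0,0,0)] end (terminal -1, O#2); searched (0,4,0) to 5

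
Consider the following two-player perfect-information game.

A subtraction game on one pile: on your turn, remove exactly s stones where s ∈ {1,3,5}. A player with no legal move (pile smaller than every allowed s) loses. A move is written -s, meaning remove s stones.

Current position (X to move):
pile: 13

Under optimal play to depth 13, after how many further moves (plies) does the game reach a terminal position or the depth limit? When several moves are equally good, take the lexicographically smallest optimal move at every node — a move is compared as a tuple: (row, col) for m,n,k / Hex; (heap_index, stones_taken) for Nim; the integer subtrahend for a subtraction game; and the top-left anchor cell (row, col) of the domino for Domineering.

PV length from [13]: 13 plies

p1 X@[13]: -1[12]+1* -3[10]+1 -5[8]+1
p2 O@[12]: -1[11]-1* -3[9]-1 -5[7]-1
p3 X@[11]: -1[10]+1* -3[8]+1 -5[6]+1
p4 O@[10]: -1[9]-1* -3[7]-1 -5[5]-1
p5 X@[9]: -1[8]+1* -3[6]+1 -5[4]+1
p6 O@[8]: -1[7]-1* -3[5]-1 -5[3]-1
p7 X@[7]: -1[6]+1* -3[4]+1 -5[2]+1
p8 O@[6]: -1[5]-1* -3[3]-1 -5[1]-1
p9 X@[5]: -1[4]+1* -3[2]+1 -5[0]+1
p10 O@[4]: -1[3]-1* -3[1]-1
p11 X@[3]: -1[2]+1* -3[0]+1
p12 O@[2]: -1[1]-1*
p13 X@[1]: -1[0]+1*
p14 O@[0] terminal -1; root [13] d13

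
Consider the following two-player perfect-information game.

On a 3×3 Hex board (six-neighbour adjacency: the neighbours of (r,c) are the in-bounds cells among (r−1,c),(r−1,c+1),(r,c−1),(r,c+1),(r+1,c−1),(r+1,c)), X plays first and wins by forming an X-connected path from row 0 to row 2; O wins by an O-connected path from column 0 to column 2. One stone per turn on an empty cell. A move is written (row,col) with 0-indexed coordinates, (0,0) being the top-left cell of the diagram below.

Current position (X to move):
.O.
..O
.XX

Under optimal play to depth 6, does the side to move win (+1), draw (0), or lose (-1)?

value(.O./..O/.XX, X) = -1

[.O./..O/.XX] X move#1: (0,0):-1/XO./..O/.XX*, (0,2):-1/.OX/..O/.XX, (1,0):-1/.O./X.O/.XX, (1,1):-1/.O./.XO/.XX, (2,0):-1/.O./..O/XXX
[XO./..O/.XX] O move#2: (0,2):-1/XOO/..O/.XX, (1,0):+1/XO./O.O/.XX*, (1,1):+1/XO./.OO/.XX, (2,0):-1/XO./..O/OXX
[XO./O.O/.XX] X move#3: (0,2):-1/XOX/O.O/.XX*, (1,1):-1/XO./OXO/.XX, (2,0):-1/XO./O.O/XXX
[XOX/O.O/.XX] O move#4: (1,1):+1/XOX/OOO/.XX*, (2,0):-1/XOX/O.O/OXX
[XOX/OOO/.XX] end (terminal -1, X#5); searched .O./..O/.XX to 6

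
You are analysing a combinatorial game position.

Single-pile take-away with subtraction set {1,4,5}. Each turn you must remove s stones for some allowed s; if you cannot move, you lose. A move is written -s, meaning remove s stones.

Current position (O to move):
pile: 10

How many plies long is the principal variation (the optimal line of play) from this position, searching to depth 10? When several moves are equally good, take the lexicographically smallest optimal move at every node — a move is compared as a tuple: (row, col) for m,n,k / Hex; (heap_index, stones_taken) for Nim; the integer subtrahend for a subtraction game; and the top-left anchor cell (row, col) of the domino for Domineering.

PV length from [10]: 6 plies

[10] O move#1: -1:-1/9*, -4:-1/6, -5:-1/5
[9] X move#2: -1:+1/8*, -4:-1/5, -5:-1/4
[8] O move#3: -1:-1/7*, -4:-1/4, -5:-1/3
[7] X move#4: -1:-1/6, -4:-1/3, -5:+1/2*
[2] O move#5: -1:-1/1*
[1] X move#6: -1:+1/0*
[0] end (terminal -1, O#7); searched 10 to 10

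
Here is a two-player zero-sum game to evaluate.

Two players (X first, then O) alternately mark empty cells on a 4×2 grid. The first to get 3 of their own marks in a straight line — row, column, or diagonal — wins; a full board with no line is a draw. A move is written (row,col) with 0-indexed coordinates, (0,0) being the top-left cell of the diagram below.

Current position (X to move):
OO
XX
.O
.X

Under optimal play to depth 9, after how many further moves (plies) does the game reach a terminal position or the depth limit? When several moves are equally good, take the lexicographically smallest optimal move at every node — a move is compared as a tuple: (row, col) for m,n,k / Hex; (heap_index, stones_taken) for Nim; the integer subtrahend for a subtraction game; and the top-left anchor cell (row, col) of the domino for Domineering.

ply 1, X at OO/XX/.O/.X | (2,0)=+0→OO/XX/XO/.X*; (3,0)=+0→OO/XX/.O/XX
ply 2, O at OO/XX/XO/.X | (3,0)=+0→OO/XX/XO/OX*
ply 3: OO/XX/XO/OX is terminal +0 (X); from OO/XX/.O/.X depth 9

PV length from [OO/XX/.O/.X]: 2 plies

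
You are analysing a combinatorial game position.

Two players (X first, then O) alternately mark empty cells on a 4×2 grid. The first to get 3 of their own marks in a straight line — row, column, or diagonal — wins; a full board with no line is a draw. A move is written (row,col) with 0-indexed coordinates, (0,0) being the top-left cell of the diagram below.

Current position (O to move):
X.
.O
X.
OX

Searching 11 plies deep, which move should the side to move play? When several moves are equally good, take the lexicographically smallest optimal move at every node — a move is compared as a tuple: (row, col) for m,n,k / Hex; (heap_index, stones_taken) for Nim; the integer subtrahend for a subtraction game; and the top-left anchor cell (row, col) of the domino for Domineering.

O's best at [X./.O/X./OX]: (1,0)

p1 O@[X./.O/X./OX]: (0,1)[XO/.O/X./OX]-1 (1,0)[X./OO/X./OX]+0* (2,1)[X./.O/XO/OX]-1
p2 X@[X./OO/X./OX]: (0,1)[XX/OO/X./OX]+0* (2,1)[X./OO/XX/OX]+0
p3 O@[XX/OO/X./OX]: (2,1)[XX/OO/XO/OX]+0*
p4 X@[XX/OO/XO/OX] terminal +0; root [X./.O/X./OX] d11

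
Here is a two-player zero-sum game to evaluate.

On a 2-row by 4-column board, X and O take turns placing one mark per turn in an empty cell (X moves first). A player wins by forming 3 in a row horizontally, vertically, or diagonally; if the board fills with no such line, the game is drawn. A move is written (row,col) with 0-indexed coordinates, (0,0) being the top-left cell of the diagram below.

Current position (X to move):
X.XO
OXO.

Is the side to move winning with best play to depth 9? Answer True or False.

p1 X@[X.XO/OXO.]: (0,1)[XXXO/OXO.]+1* (1,3)[X.XO/OXOX]+0
p2 O@[XXXO/OXO.] terminal -1; root [X.XO/OXO.] d9

X winning at [X.XO/OXO.]: True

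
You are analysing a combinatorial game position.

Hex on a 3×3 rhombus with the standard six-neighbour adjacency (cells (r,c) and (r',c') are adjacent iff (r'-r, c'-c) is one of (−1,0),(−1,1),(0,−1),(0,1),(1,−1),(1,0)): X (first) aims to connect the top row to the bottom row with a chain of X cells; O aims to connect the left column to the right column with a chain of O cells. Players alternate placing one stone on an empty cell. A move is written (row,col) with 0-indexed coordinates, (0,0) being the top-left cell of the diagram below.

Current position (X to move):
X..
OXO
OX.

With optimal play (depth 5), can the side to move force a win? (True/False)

X winning at [X../OXO/OX.]: True

[X../OXO/OX.] X move#1: (0,1):+1/XX./OXO/OX.*, (0,2):+1/X.X/OXO/OX., (2,2):+1/X../OXO/OXX
[XX./OXO/OX.] end (terminal -1, O#2); searched X../OXO/OX. to 5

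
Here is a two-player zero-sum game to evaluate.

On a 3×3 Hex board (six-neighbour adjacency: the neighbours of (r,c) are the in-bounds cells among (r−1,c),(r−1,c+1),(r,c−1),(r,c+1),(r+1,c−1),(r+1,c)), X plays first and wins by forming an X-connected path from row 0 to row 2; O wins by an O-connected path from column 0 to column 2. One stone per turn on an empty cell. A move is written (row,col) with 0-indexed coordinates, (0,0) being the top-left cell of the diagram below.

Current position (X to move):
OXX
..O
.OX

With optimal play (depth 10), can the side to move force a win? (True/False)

X winning at [OXX/..O/.OX]: True

p1 X@[OXX/..O/.OX]: (1,0)[OXX/X.O/.OX]-1 (1,1)[OXX/.XO/.OX]-1 (2,0)[OXX/..O/XOX]+1*
p2 O@[OXX/..O/XOX]: (1,0)[OXX/O.O/XOX]-1* (1,1)[OXX/.OO/XOX]-1
p3 X@[OXX/O.O/XOX]: (1,1)[OXX/OXO/XOX]+1*
p4 O@[OXX/OXO/XOX] terminal -1; root [OXX/..O/.OX] d10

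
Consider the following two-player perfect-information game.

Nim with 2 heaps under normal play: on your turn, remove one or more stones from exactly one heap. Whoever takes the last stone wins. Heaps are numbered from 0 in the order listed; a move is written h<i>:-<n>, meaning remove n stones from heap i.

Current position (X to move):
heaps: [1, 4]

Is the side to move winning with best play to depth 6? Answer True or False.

X winning at [(1,4)]: True

[(1,4)] X move#1: h0:-1:-1/(0,4), h1:-1:-1/(1,3), h1:-2:-1/(1,2), h1:-3:+1/(1,1)*, h1:-4:-1/(1,0)
[(1,1)] O move#2: h0:-1:-1/(0,1)*, h1:-1:-1/(1,0)
[(0,1)] X move#3: h1:-1:+1/(0,0)*
[(0,0)] end (terminal -1, O#4); searched (1,4) to 6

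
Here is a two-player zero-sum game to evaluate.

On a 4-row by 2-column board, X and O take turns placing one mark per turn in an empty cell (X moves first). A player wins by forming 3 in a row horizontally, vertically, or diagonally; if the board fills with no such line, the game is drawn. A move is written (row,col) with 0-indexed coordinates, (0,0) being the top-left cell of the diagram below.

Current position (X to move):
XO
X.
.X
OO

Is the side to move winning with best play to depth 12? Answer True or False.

X winning at [XO/X./.X/OO]: True

ply 1, X at XO/X./.X/OO | (1,1)=+0→XO/XX/.X/OO; (2,0)=+1→XO/X./XX/OO*
ply 2: XO/X./XX/OO is terminal -1 (O); from XO/X./.X/OO depth 12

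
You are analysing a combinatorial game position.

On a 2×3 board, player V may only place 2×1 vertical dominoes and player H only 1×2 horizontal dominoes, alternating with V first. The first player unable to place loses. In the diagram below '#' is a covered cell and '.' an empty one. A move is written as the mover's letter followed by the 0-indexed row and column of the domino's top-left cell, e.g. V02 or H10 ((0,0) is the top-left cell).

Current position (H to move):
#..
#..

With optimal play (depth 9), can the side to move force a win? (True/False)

ply 1, H at #../#.. | H01=+1→###/#..*; H11=+1→#../###
ply 2: ###/#.. is terminal -1 (V); from #../#.. depth 9

H winning at [#../#..]: True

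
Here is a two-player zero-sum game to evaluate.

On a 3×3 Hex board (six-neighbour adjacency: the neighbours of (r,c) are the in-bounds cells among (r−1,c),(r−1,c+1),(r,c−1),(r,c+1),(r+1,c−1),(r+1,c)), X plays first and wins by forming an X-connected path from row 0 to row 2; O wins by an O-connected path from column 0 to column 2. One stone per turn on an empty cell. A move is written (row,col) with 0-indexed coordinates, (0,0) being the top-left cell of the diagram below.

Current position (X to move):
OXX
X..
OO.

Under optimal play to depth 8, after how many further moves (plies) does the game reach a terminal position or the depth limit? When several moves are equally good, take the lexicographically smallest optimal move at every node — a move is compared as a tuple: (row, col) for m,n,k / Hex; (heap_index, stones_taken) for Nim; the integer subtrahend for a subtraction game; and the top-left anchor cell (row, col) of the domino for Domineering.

ply 1, X at OXX/X../OO. | (1,1)=-1→OXX/XX./OO.*; (1,2)=-1→OXX/X.X/OO.; (2,2)=-1→OXX/X../OOX
ply 2, O at OXX/XX./OO. | (1,2)=+1→OXX/XXO/OO.*; (2,2)=+1→OXX/XX./OOO
ply 3: OXX/XXO/OO. is terminal -1 (X); from OXX/X../OO. depth 8

PV length from [OXX/X../OO.]: 2 plies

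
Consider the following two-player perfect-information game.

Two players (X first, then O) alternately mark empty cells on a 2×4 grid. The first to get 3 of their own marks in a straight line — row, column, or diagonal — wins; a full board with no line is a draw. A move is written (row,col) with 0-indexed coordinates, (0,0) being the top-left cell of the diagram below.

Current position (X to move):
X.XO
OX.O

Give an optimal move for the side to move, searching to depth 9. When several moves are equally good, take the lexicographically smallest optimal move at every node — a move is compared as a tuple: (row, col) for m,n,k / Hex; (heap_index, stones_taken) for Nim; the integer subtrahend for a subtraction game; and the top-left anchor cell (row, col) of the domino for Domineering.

X's best at [X.XO/OX.O]: (0,1)

[X.XO/OX.O] X move#1: (0,1):+1/XXXO/OX.O*, (1,2):+0/X.XO/OXXO
[XXXO/OX.O] end (terminal -1, O#2); searched X.XO/OX.O to 9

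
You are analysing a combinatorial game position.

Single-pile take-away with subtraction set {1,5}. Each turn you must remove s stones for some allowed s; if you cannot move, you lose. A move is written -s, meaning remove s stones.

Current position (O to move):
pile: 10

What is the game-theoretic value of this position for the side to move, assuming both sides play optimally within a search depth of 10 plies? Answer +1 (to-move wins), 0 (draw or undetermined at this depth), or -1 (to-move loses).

value(10, O) = -1

p1 O@[10]: -1[9]-1* -5[5]-1
p2 X@[9]: -1[8]+1* -5[4]+1
p3 O@[8]: -1[7]-1* -5[3]-1
p4 X@[7]: -1[6]+1* -5[2]+1
p5 O@[6]: -1[5]-1* -5[1]-1
p6 X@[5]: -1[4]+1* -5[0]+1
p7 O@[4]: -1[3]-1*
p8 X@[3]: -1[2]+1*
p9 O@[2]: -1[1]-1*
p10 X@[1]: -1[0]+1*
p11 O@[0] terminal -1; root [10] d10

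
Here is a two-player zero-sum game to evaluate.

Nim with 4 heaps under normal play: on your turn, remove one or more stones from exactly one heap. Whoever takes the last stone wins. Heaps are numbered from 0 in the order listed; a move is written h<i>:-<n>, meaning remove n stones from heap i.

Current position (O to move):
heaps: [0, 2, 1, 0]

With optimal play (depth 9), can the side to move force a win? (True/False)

[(0,2,1,0)] O move#1: h1:-1:+1/(0,1,1,0)*, h1:-2:-1/(0,0,1,0), h2:-1:-1/(0,2,0,0)
[(0,1,1,0)] X move#2: h1:-1:-1/(0,0,1,0)*, h2:-1:-1/(0,1,0,0)
[(0,0,1,0)] O move#3: h2:-1:+1/(0,0,0,0)*
[(0,0,0,0)] end (terminal -1, X#4); searched (0,2,1,0) to 9

O winning at [(0,2,1,0)]: True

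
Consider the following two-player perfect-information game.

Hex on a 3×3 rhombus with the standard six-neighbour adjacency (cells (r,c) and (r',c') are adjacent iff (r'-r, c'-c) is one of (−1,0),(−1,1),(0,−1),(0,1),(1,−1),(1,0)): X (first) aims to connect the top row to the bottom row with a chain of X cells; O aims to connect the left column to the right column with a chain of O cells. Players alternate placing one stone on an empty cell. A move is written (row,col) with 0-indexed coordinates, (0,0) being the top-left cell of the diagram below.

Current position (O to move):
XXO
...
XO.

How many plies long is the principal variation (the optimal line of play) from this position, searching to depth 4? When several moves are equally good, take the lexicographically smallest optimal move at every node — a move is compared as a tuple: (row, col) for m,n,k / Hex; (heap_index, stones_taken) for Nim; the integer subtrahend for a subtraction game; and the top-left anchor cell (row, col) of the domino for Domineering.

[XXO/.../XO.] O move#1: (1,0):-1/XXO/O../XO.*, (1,1):-1/XXO/.O./XO., (1,2):-1/XXO/..O/XO., (2,2):-1/XXO/.../XOO
[XXO/O../XO.] X move#2: (1,1):+1/XXO/OX./XO.*, (1,2):-1/XXO/O.X/XO., (2,2):-1/XXO/O../XOX
[XXO/OX./XO.] end (terminal -1, O#3); searched XXO/.../XO. to 4

PV length from [XXO/.../XO.]: 2 plies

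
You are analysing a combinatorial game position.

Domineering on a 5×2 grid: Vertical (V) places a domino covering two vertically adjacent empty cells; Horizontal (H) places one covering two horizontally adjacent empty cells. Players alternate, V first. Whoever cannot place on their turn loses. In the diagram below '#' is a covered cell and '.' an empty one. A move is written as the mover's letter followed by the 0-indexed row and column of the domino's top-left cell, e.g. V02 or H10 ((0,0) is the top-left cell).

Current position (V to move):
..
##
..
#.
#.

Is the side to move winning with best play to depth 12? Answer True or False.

ply 1, V at ../##/../#./#. | V21=-1→../##/.#/##/#.*; V31=-1→../##/../##/##
ply 2, H at ../##/.#/##/#. | H00=+1→##/##/.#/##/#.*
ply 3: ##/##/.#/##/#. is terminal -1 (V); from ../##/../#./#. depth 12

V winning at [../##/../#./#.]: False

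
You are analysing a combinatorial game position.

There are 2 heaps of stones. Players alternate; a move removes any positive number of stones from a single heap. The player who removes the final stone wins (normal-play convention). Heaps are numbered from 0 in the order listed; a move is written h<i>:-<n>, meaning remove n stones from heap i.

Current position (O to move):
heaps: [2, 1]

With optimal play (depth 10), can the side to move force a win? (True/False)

O winning at [(2,1)]: True

p1 O@[(2,1)]: h0:-1[(1,1)]+1* h0:-2[(0,1)]-1 h1:-1[(2,0)]-1
p2 X@[(1,1)]: h0:-1[(0,1)]-1* h1:-1[(1,0)]-1
p3 O@[(0,1)]: h1:-1[(0,0)]+1*
p4 X@[(0,0)] terminal -1; root [(2,1)] d10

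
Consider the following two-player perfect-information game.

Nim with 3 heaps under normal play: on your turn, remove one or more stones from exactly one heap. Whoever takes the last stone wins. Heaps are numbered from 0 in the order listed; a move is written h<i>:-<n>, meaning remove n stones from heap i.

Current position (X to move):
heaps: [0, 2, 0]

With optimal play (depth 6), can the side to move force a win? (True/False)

p1 X@[(0,2,0)]: h1:-1[(0,1,0)]-1 h1:-2[(0,0,0)]+1*
p2 O@[(0,0,0)] terminal -1; root [(0,2,0)] d6

X winning at [(0,2,0)]: True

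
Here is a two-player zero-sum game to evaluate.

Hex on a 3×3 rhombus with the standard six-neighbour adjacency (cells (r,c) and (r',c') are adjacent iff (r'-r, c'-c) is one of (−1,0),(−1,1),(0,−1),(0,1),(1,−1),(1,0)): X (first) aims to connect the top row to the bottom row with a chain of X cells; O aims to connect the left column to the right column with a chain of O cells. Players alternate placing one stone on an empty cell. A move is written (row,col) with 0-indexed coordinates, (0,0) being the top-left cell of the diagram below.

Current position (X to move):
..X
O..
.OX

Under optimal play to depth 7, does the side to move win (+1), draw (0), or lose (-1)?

value(..X/O../.OX, X) = +1

[..X/O../.OX] X move#1: (0,0):-1/X.X/O../.OX, (0,1):-1/.XX/O../.OX, (1,1):+1/..X/OX./.OX*, (1,2):+1/..X/O.X/.OX, (2,0):+1/..X/O../XOX
[..X/OX./.OX] O move#2: (0,0):-1/O.X/OX./.OX*, (0,1):-1/.OX/OX./.OX, (1,2):-1/..X/OXO/.OX, (2,0):-1/..X/OX./OOX
[O.X/OX./.OX] X move#3: (0,1):+1/OXX/OX./.OX*, (1,2):+1/O.X/OXX/.OX, (2,0):+1/O.X/OX./XOX
[OXX/OX./.OX] O move#4: (1,2):-1/OXX/OXO/.OX*, (2,0):-1/OXX/OX./OOX
[OXX/OXO/.OX] X move#5: (2,0):+1/OXX/OXO/XOX*
[OXX/OXO/XOX] end (terminal -1, O#6); searched ..X/O../.OX to 7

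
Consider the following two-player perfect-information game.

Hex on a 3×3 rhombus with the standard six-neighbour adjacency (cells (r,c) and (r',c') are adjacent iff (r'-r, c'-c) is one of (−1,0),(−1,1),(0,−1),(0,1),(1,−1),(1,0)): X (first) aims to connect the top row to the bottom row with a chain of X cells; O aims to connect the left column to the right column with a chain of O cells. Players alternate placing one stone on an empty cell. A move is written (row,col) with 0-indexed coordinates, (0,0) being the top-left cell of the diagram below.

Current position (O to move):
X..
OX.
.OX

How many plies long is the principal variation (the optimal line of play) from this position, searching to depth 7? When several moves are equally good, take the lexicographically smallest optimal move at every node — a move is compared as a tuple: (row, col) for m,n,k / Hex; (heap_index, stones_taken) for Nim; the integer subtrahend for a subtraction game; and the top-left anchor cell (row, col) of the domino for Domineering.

PV length from [X../OX./.OX]: 4 plies

p1 O@[X../OX./.OX]: (0,1)[XO./OX./.OX]-1* (0,2)[X.O/OX./.OX]-1 (1,2)[X../OXO/.OX]-1 (2,0)[X../OX./OOX]-1
p2 X@[XO./OX./.OX]: (0,2)[XOX/OX./.OX]+1* (1,2)[XO./OXX/.OX]-1 (2,0)[XO./OX./XOX]-1
p3 O@[XOX/OX./.OX]: (1,2)[XOX/OXO/.OX]-1* (2,0)[XOX/OX./OOX]-1
p4 X@[XOX/OXO/.OX]: (2,0)[XOX/OXO/XOX]+1*
p5 O@[XOX/OXO/XOX] terminal -1; root [X../OX./.OX] d7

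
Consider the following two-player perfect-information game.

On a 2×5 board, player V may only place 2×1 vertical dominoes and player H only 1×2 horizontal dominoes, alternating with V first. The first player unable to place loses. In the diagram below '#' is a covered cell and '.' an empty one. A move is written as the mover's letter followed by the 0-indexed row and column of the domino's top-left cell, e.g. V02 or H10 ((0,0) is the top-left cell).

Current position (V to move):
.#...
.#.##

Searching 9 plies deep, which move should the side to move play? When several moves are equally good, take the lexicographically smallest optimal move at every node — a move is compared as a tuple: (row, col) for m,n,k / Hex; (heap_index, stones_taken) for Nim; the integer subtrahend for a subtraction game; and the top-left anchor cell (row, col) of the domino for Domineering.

[.#.../.#.##] V move#1: V00:-1/##.../##.##, V02:+1/.##../.####*
[.##../.####] H move#2: H03:-1/.####/.####*
[.####/.####] V move#3: V00:+1/#####/#####*
[#####/#####] end (terminal -1, H#4); searched .#.../.#.## to 9

V's best at [.#.../.#.##]: V02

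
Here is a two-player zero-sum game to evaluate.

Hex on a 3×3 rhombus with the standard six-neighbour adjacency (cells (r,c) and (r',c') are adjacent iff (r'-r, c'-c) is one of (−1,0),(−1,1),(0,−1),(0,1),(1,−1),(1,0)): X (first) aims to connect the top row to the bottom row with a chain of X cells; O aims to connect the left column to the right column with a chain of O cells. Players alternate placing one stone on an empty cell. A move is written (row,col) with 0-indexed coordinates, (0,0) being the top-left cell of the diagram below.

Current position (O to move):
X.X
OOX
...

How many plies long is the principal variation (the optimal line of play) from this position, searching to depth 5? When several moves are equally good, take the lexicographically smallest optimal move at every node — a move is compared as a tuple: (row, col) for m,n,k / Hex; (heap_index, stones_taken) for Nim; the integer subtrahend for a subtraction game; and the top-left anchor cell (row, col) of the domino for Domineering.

PV length from [X.X/OOX/...]: 4 plies

ply 1, O at X.X/OOX/... | (0,1)=-1→XOX/OOX/...*; (2,0)=-1→X.X/OOX/O..; (2,1)=-1→X.X/OOX/.O.; (2,2)=-1→X.X/OOX/..O
ply 2, X at XOX/OOX/... | (2,0)=+1→XOX/OOX/X..*; (2,1)=+1→XOX/OOX/.X.; (2,2)=+1→XOX/OOX/..X
ply 3, O at XOX/OOX/X.. | (2,1)=-1→XOX/OOX/XO.*; (2,2)=-1→XOX/OOX/X.O
ply 4, X at XOX/OOX/XO. | (2,2)=+1→XOX/OOX/XOX*
ply 5: XOX/OOX/XOX is terminal -1 (O); from X.X/OOX/... depth 5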